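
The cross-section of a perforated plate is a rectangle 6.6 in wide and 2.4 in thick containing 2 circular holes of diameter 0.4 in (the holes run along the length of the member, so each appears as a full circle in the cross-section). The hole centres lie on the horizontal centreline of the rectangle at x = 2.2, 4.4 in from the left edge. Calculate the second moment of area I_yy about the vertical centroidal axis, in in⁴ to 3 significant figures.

Break the section into simple shapes (no overlaps), measuring from the bottom-left corner of the bounding box.
Plate: 6.6 × 2.4, A = 15.84 in², x = 3.3 in, Ī = 57.499 in⁴.
Hole 1 (subtracted): ⌀0.4, A = 0.12566 in², x = 2.2 in, Ī = 0.0012566 in⁴.
Hole 2 (subtracted): ⌀0.4, A = 0.12566 in², x = 4.4 in, Ī = 0.0012566 in⁴.
By symmetry the centroid is at mid-width, x̄ = 3.3 in.
Transfer each piece to the vertical centroidal axis using Ī + A·d² with d = x − 3.3:
  plate: d = 0 in → contributes +57.499 in⁴
  hole 1: d = -1.1 in → contributes −0.15331 in⁴
  hole 2: d = 1.1 in → contributes −0.15331 in⁴
Total I = 57.193 in⁴.

I_yy ≈ 57.2 in⁴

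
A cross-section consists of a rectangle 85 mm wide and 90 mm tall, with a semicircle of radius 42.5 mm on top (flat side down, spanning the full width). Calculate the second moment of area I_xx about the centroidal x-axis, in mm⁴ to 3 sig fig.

Split into non-overlapping primitives; take the origin at the lower-left of the bounding box.
Rectangular body: 85 × 90, A = 7 650 mm², y = 45 mm, Ī = 5 163 750 mm⁴.
Semicircular cap: semicircle r = 42.5, A = 2837.3 mm², y = 108.04 mm, Ī = 358 086 mm⁴.
Centroid: ȳ = ΣA·y / ΣA = 62.054 mm.
Transfer each piece to the centroidal x-axis using Ī + A·d² with d = y − 62.054:
  rectangular body: d = -17.054 mm → contributes +7 388 762 mm⁴
  semicircular cap: d = 45.983 mm → contributes +6 357 324 mm⁴
Total I = 13 746 086 mm⁴.

I_xx ≈ 1.37 × 10⁷ mm⁴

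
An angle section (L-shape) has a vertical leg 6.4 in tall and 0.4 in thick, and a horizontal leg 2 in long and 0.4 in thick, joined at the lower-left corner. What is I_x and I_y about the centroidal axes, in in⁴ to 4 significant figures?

Treat the section as a set of non-overlapping primitives; coordinates are from the bounding-box lower-left.
Vertical leg: 0.4 × 6.4, A = 2.56 in², y = 3.2 in, Ī = 8.73813 in⁴.
Horizontal leg (remainder): 1.6 × 0.4, A = 0.64 in², y = 0.2 in, Ī = 0.00853333 in⁴.
Centroid: ȳ = ΣA·y / ΣA = 2.6 in.
Transfer each piece to the centroidal x-axis using Ī + A·d² with d = y − 2.6:
  vertical leg: d = 0.6 in → contributes +9.65973 in⁴
  horizontal leg (remainder): d = -2.4 in → contributes +3.69493 in⁴
Total I = 13.3547 in⁴.
For the y-axis: x̄ = 0.4 in.
Repeating about the centroidal y-axis gives I_y = 0.682667 in⁴.

I_x ≈ 13.35 in⁴, I_y ≈ 0.6827 in⁴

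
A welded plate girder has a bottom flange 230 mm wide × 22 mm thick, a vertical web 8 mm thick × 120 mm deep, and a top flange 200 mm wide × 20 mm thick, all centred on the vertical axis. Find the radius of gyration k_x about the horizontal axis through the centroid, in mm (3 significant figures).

k_x ≈ 67.7 mm

Break the section into simple shapes (no overlaps), measuring from the bottom-left corner of the bounding box.
Bottom plate: 230 × 22, A = 5 060 mm², y = 11 mm, Ī = 204 087 mm⁴.
Web plate: 8 × 120, A = 960 mm², y = 82 mm, Ī = 1 152 000 mm⁴.
Top plate: 200 × 20, A = 4 000 mm², y = 152 mm, Ī = 133 333 mm⁴.
Centroid: ȳ = ΣA·y / ΣA = 74.09 mm.
Transfer each piece to the horizontal axis through the centroid using Ī + A·d² with d = y − 74.09:
  bottom plate: d = -63.09 mm → contributes +20 344 533 mm⁴
  web plate: d = 7.9102 mm → contributes +1 212 068 mm⁴
  top plate: d = 77.91 mm → contributes +24 413 318 mm⁴
Total I = 45 969 919 mm⁴.
Radius of gyration: k = √(I/A) = √(45 969 919 / 10 020) = 67.733 mm.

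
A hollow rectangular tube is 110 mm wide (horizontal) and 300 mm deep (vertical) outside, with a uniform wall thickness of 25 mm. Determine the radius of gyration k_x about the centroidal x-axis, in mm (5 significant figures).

k_x ≈ 97.004 mm

Treat the section as a set of non-overlapping primitives; coordinates are from the bounding-box lower-left.
Outer rectangle: 110 × 300, A = 33 000 mm², y = 150 mm, Ī = 247 500 000 mm⁴.
Inner void (subtracted): 60 × 250, A = 15 000 mm², y = 150 mm, Ī = 78 125 000 mm⁴.
By symmetry the centroid is at mid-height, ȳ = 150 mm.
All pieces are centred on the centroidal x-axis, so I = ΣĪ (holes subtracted) = 169 375 000 mm⁴.
Radius of gyration: k = √(I/A) = √(169 375 000 / 18 000) = 97.00372 mm.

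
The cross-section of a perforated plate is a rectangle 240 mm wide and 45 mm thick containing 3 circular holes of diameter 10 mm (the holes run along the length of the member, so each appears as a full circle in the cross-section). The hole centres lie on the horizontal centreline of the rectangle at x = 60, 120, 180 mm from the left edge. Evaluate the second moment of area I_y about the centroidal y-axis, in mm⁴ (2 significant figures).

I_y ≈ 5.1 × 10⁷ mm⁴

Treat the section as a set of non-overlapping primitives; coordinates are from the bounding-box lower-left.
Plate: 240 × 45, A = 10 800 mm², x = 120 mm, Ī = 51 840 000 mm⁴.
Hole 1 (subtracted): ⌀10, A = 78.54 mm², x = 60 mm, Ī = 490.9 mm⁴.
Hole 2 (subtracted): ⌀10, A = 78.54 mm², x = 120 mm, Ī = 490.9 mm⁴.
Hole 3 (subtracted): ⌀10, A = 78.54 mm², x = 180 mm, Ī = 490.9 mm⁴.
By symmetry the centroid is at mid-width, x̄ = 120 mm.
Transfer each piece to the centroidal y-axis using Ī + A·d² with d = x − 120:
  plate: d = 0 mm → contributes +51 840 000 mm⁴
  hole 1: d = -60 mm → contributes −283 234 mm⁴
  hole 2: d = 0 mm → contributes −490.9 mm⁴
  hole 3: d = 60 mm → contributes −283 234 mm⁴
Total I = 51 273 041 mm⁴.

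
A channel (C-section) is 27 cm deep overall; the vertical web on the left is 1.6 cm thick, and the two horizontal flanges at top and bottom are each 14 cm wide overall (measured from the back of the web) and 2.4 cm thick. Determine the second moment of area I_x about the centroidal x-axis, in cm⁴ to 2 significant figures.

Split into non-overlapping primitives; take the origin at the lower-left of the bounding box.
Web: 1.6 × 27, A = 43.2 cm², y = 13.5 cm, Ī = 2 624 cm⁴.
Top flange (beyond web): 12.4 × 2.4, A = 29.76 cm², y = 25.8 cm, Ī = 14.28 cm⁴.
Bottom flange (beyond web): 12.4 × 2.4, A = 29.76 cm², y = 1.2 cm, Ī = 14.28 cm⁴.
By symmetry the centroid is at mid-height, ȳ = 13.5 cm.
Transfer each piece to the centroidal x-axis using Ī + A·d² with d = y − 13.5:
  web: d = 0 cm → contributes +2 624 cm⁴
  top flange (beyond web): d = 12.3 cm → contributes +4 517 cm⁴
  bottom flange (beyond web): d = -12.3 cm → contributes +4 517 cm⁴
Total I = 11 658 cm⁴.

I_x ≈ 1.2 × 10⁴ cm⁴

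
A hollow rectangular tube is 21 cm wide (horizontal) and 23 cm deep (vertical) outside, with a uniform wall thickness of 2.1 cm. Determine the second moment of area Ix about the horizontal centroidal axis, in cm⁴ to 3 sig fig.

Decompose the section into non-overlapping parts with the origin at the bottom-left of its bounding rectangle.
Outer rectangle: 21 × 23, A = 483 cm², y = 11.5 cm, Ī = 21 292 cm⁴.
Inner void (subtracted): 16.8 × 18.8, A = 315.84 cm², y = 11.5 cm, Ī = 9302.5 cm⁴.
By symmetry the centroid is at mid-height, ȳ = 11.5 cm.
All pieces are centred on the horizontal centroidal axis, so I = ΣĪ (holes subtracted) = 11 990 cm⁴.

Ix ≈ 1.20 × 10⁴ cm⁴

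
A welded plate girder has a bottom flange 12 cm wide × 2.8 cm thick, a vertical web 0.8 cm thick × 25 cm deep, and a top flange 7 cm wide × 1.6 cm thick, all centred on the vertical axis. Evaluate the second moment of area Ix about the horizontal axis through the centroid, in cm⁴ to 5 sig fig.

Split into non-overlapping primitives; take the origin at the lower-left of the bounding box.
Bottom plate: 12 × 2.8, A = 33.6 cm², y = 1.4 cm, Ī = 21.952 cm⁴.
Web plate: 0.8 × 25, A = 20 cm², y = 15.3 cm, Ī = 1041.667 cm⁴.
Top plate: 7 × 1.6, A = 11.2 cm², y = 28.6 cm, Ī = 2.389333 cm⁴.
Centroid: ȳ = ΣA·y / ΣA = 10.39136 cm.
Transfer each piece to the horizontal axis through the centroid using Ī + A·d² with d = y − 10.39136:
  bottom plate: d = -8.991358 cm → contributes +2738.328 cm⁴
  web plate: d = 4.908642 cm → contributes +1523.562 cm⁴
  top plate: d = 18.20864 cm → contributes +3715.801 cm⁴
Total I = 7977.691 cm⁴.

Ix ≈ 7977.7 cm⁴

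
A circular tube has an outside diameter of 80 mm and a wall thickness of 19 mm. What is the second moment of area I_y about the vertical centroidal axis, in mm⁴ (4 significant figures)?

I_y ≈ 1.858 × 10⁶ mm⁴

Treat the section as a set of non-overlapping primitives; coordinates are from the bounding-box lower-left.
Outer circle: ⌀80, A = 5026.55 mm², x = 40 mm, Ī = 2 010 619 mm⁴.
Bore (subtracted): ⌀42, A = 1385.44 mm², x = 40 mm, Ī = 152 745 mm⁴.
By symmetry the centroid is at mid-width, x̄ = 40 mm.
All pieces are centred on the vertical centroidal axis, so I = ΣĪ (holes subtracted) = 1 857 874 mm⁴.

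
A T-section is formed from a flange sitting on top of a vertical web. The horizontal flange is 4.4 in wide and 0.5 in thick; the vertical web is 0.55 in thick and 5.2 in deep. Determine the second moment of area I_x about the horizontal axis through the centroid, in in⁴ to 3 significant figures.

Break the section into simple shapes (no overlaps), measuring from the bottom-left corner of the bounding box.
Flange: 4.4 × 0.5, A = 2.2 in², y = 5.45 in, Ī = 0.045833 in⁴.
Web: 0.55 × 5.2, A = 2.86 in², y = 2.6 in, Ī = 6.4445 in⁴.
Centroid: ȳ = ΣA·y / ΣA = 3.8391 in.
Transfer each piece to the horizontal axis through the centroid using Ī + A·d² with d = y − 3.8391:
  flange: d = 1.6109 in → contributes +5.7546 in⁴
  web: d = -1.2391 in → contributes +10.836 in⁴
Total I = 16.591 in⁴.

I_x ≈ 16.6 in⁴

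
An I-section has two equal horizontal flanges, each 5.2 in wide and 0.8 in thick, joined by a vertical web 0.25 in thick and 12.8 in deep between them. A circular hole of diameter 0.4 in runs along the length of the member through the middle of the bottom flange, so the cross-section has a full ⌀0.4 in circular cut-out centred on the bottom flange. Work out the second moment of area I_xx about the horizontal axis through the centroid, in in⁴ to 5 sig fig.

Split into non-overlapping primitives; take the origin at the lower-left of the bounding box.
Bottom flange: 5.2 × 0.8, A = 4.16 in², y = 0.4 in, Ī = 0.2218667 in⁴.
Web: 0.25 × 12.8, A = 3.2 in², y = 7.2 in, Ī = 43.69067 in⁴.
Top flange: 5.2 × 0.8, A = 4.16 in², y = 14 in, Ī = 0.2218667 in⁴.
Hole (subtracted): ⌀0.4, A = 0.1256637 in², y = 0.4 in, Ī = 0.001256637 in⁴.
Centroid: ȳ = ΣA·y / ΣA = 7.274995 in.
Transfer each piece to the horizontal axis through the centroid using Ī + A·d² with d = y − 7.274995:
  bottom flange: d = -6.874995 in → contributes +196.8466 in⁴
  web: d = -0.07499456 in → contributes +43.70866 in⁴
  top flange: d = 6.725005 in → contributes +188.3608 in⁴
  hole: d = -6.874995 in → contributes −5.940821 in⁴
Total I = 422.9752 in⁴.

I_xx ≈ 422.98 in⁴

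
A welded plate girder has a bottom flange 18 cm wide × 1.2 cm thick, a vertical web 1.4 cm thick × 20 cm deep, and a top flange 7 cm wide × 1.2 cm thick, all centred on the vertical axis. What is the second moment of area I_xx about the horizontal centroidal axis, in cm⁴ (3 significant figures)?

Treat the section as a set of non-overlapping primitives; coordinates are from the bounding-box lower-left.
Bottom plate: 18 × 1.2, A = 21.6 cm², y = 0.6 cm, Ī = 2.592 cm⁴.
Web plate: 1.4 × 20, A = 28 cm², y = 11.2 cm, Ī = 933.33 cm⁴.
Top plate: 7 × 1.2, A = 8.4 cm², y = 21.8 cm, Ī = 1.008 cm⁴.
Centroid: ȳ = ΣA·y / ΣA = 8.7876 cm.
Transfer each piece to the horizontal centroidal axis using Ī + A·d² with d = y − 8.7876:
  bottom plate: d = -8.1876 cm → contributes +1450.6 cm⁴
  web plate: d = 2.4124 cm → contributes +1096.3 cm⁴
  top plate: d = 13.012 cm → contributes +1423.3 cm⁴
Total I = 3970.2 cm⁴.

I_xx ≈ 3970 cm⁴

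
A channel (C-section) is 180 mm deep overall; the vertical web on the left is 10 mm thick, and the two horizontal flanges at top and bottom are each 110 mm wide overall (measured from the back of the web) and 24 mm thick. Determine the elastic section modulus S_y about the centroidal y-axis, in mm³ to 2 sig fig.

S_y ≈ 1.2 × 10⁵ mm³

Break the section into simple shapes (no overlaps), measuring from the bottom-left corner of the bounding box.
Web: 10 × 180, A = 1 800 mm², x = 5 mm, Ī = 15 000 mm⁴.
Top flange (beyond web): 100 × 24, A = 2 400 mm², x = 60 mm, Ī = 2 000 000 mm⁴.
Bottom flange (beyond web): 100 × 24, A = 2 400 mm², x = 60 mm, Ī = 2 000 000 mm⁴.
Centroid: x̄ = ΣA·x / ΣA = 45 mm.
Transfer each piece to the centroidal y-axis using Ī + A·d² with d = x − 45:
  web: d = -40 mm → contributes +2 895 000 mm⁴
  top flange (beyond web): d = 15 mm → contributes +2 540 000 mm⁴
  bottom flange (beyond web): d = 15 mm → contributes +2 540 000 mm⁴
Total I = 7 975 000 mm⁴.
Extreme fibre distance c = 65 mm; S = I/c = 122 692 mm³.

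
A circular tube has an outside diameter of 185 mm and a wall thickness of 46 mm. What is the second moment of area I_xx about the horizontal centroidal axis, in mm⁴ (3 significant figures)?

I_xx ≈ 5.38 × 10⁷ mm⁴

Treat the section as a set of non-overlapping primitives; coordinates are from the bounding-box lower-left.
Outer circle: ⌀185, A = 26 880 mm², y = 92.5 mm, Ī = 57 498 539 mm⁴.
Bore (subtracted): ⌀93, A = 6792.9 mm², y = 92.5 mm, Ī = 3 671 992 mm⁴.
By symmetry the centroid is at mid-height, ȳ = 92.5 mm.
All pieces are centred on the horizontal centroidal axis, so I = ΣĪ (holes subtracted) = 53 826 548 mm⁴.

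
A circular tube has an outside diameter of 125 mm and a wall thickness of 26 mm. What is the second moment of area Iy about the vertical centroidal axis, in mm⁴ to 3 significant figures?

Iy ≈ 1.06 × 10⁷ mm⁴

Split into non-overlapping primitives; take the origin at the lower-left of the bounding box.
Outer circle: ⌀125, A = 12 272 mm², x = 62.5 mm, Ī = 11 984 225 mm⁴.
Bore (subtracted): ⌀73, A = 4185.4 mm², x = 62.5 mm, Ī = 1 393 995 mm⁴.
By symmetry the centroid is at mid-width, x̄ = 62.5 mm.
All pieces are centred on the vertical centroidal axis, so I = ΣĪ (holes subtracted) = 10 590 230 mm⁴.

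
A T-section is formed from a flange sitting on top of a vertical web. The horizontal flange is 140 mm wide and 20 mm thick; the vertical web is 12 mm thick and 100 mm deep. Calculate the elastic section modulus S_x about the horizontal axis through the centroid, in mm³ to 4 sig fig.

S_x ≈ 4.475 × 10⁴ mm³

Treat the section as a set of non-overlapping primitives; coordinates are from the bounding-box lower-left.
Flange: 140 × 20, A = 2 800 mm², y = 110 mm, Ī = 93333.3 mm⁴.
Web: 12 × 100, A = 1 200 mm², y = 50 mm, Ī = 1 000 000 mm⁴.
Centroid: ȳ = ΣA·y / ΣA = 92 mm.
Transfer each piece to the horizontal axis through the centroid using Ī + A·d² with d = y − 92:
  flange: d = 18 mm → contributes +1 000 533 mm⁴
  web: d = -42 mm → contributes +3 116 800 mm⁴
Total I = 4 117 333 mm⁴.
Extreme fibre distance c = 92 mm; S = I/c = 44753.6 mm³.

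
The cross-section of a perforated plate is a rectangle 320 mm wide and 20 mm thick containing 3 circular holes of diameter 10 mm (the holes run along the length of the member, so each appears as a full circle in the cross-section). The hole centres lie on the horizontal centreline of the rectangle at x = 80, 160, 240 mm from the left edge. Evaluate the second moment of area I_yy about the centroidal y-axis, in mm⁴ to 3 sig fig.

I_yy ≈ 5.36 × 10⁷ mm⁴

Treat the section as a set of non-overlapping primitives; coordinates are from the bounding-box lower-left.
Plate: 320 × 20, A = 6 400 mm², x = 160 mm, Ī = 54 613 333 mm⁴.
Hole 1 (subtracted): ⌀10, A = 78.54 mm², x = 80 mm, Ī = 490.87 mm⁴.
Hole 2 (subtracted): ⌀10, A = 78.54 mm², x = 160 mm, Ī = 490.87 mm⁴.
Hole 3 (subtracted): ⌀10, A = 78.54 mm², x = 240 mm, Ī = 490.87 mm⁴.
By symmetry the centroid is at mid-width, x̄ = 160 mm.
Transfer each piece to the centroidal y-axis using Ī + A·d² with d = x − 160:
  plate: d = 0 mm → contributes +54 613 333 mm⁴
  hole 1: d = -80 mm → contributes −503 146 mm⁴
  hole 2: d = 0 mm → contributes −490.87 mm⁴
  hole 3: d = 80 mm → contributes −503 146 mm⁴
Total I = 53 606 551 mm⁴.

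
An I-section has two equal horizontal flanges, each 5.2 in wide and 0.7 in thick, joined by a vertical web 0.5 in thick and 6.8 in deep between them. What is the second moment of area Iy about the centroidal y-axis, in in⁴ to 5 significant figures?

Break the section into simple shapes (no overlaps), measuring from the bottom-left corner of the bounding box.
Bottom flange: 5.2 × 0.7, A = 3.64 in², x = 2.6 in, Ī = 8.202133 in⁴.
Web: 0.5 × 6.8, A = 3.4 in², x = 2.6 in, Ī = 0.07083333 in⁴.
Top flange: 5.2 × 0.7, A = 3.64 in², x = 2.6 in, Ī = 8.202133 in⁴.
By symmetry the centroid is at mid-width, x̄ = 2.6 in.
All pieces are centred on the centroidal y-axis, so I = ΣĪ = 16.4751 in⁴.

Iy ≈ 16.475 in⁴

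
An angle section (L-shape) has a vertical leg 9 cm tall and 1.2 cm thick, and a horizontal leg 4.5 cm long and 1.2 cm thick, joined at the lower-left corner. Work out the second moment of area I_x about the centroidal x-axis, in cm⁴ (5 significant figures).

Split into non-overlapping primitives; take the origin at the lower-left of the bounding box.
Vertical leg: 1.2 × 9, A = 10.8 cm², y = 4.5 cm, Ī = 72.9 cm⁴.
Horizontal leg (remainder): 3.3 × 1.2, A = 3.96 cm², y = 0.6 cm, Ī = 0.4752 cm⁴.
Centroid: ȳ = ΣA·y / ΣA = 3.453659 cm.
Transfer each piece to the centroidal x-axis using Ī + A·d² with d = y − 3.453659:
  vertical leg: d = 1.046341 cm → contributes +84.72417 cm⁴
  horizontal leg (remainder): d = -2.853659 cm → contributes +32.72293 cm⁴
Total I = 117.4471 cm⁴.

I_x ≈ 117.45 cm⁴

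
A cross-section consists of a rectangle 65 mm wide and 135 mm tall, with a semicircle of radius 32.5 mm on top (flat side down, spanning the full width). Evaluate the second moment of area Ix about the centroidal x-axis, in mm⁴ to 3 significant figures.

Break the section into simple shapes (no overlaps), measuring from the bottom-left corner of the bounding box.
Rectangular body: 65 × 135, A = 8 775 mm², y = 67.5 mm, Ī = 13 327 031 mm⁴.
Semicircular cap: semicircle r = 32.5, A = 1659.2 mm², y = 148.79 mm, Ī = 122 452 mm⁴.
Centroid: ȳ = ΣA·y / ΣA = 80.427 mm.
Transfer each piece to the centroidal x-axis using Ī + A·d² with d = y − 80.427:
  rectangular body: d = -12.927 mm → contributes +14 793 311 mm⁴
  semicircular cap: d = 68.367 mm → contributes +7 877 371 mm⁴
Total I = 22 670 682 mm⁴.

Ix ≈ 2.27 × 10⁷ mm⁴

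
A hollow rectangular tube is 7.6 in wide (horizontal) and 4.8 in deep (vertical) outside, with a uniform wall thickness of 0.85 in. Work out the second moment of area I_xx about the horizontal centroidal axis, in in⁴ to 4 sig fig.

Break the section into simple shapes (no overlaps), measuring from the bottom-left corner of the bounding box.
Outer rectangle: 7.6 × 4.8, A = 36.48 in², y = 2.4 in, Ī = 70.0416 in⁴.
Inner void (subtracted): 5.9 × 3.1, A = 18.29 in², y = 2.4 in, Ī = 14.6472 in⁴.
By symmetry the centroid is at mid-height, ȳ = 2.4 in.
All pieces are centred on the horizontal centroidal axis, so I = ΣĪ (holes subtracted) = 55.3944 in⁴.

I_xx ≈ 55.39 in⁴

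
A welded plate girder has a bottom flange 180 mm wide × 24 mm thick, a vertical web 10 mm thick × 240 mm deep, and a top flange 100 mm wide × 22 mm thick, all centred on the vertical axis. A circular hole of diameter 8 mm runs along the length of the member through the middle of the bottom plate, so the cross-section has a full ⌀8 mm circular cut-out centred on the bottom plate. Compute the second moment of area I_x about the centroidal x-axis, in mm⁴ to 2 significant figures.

Treat the section as a set of non-overlapping primitives; coordinates are from the bounding-box lower-left.
Bottom plate: 180 × 24, A = 4 320 mm², y = 12 mm, Ī = 207 360 mm⁴.
Web plate: 10 × 240, A = 2 400 mm², y = 144 mm, Ī = 11 520 000 mm⁴.
Top plate: 100 × 22, A = 2 200 mm², y = 275 mm, Ī = 88 733 mm⁴.
Hole (subtracted): ⌀8, A = 50.27 mm², y = 12 mm, Ī = 201.1 mm⁴.
Centroid: ȳ = ΣA·y / ΣA = 113 mm.
Transfer each piece to the centroidal x-axis using Ī + A·d² with d = y − 113:
  bottom plate: d = -101 mm → contributes +44 232 088 mm⁴
  web plate: d = 31.05 mm → contributes +13 833 841 mm⁴
  top plate: d = 162 mm → contributes +57 861 155 mm⁴
  hole: d = -101 mm → contributes −512 452 mm⁴
Total I = 115 414 632 mm⁴.

I_x ≈ 1.2 × 10⁸ mm⁴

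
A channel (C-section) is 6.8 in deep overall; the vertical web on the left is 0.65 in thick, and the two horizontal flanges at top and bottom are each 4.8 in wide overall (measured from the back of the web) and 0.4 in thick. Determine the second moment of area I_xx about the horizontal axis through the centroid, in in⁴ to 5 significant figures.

Decompose the section into non-overlapping parts with the origin at the bottom-left of its bounding rectangle.
Web: 0.65 × 6.8, A = 4.42 in², y = 3.4 in, Ī = 17.03173 in⁴.
Top flange (beyond web): 4.15 × 0.4, A = 1.66 in², y = 6.6 in, Ī = 0.02213333 in⁴.
Bottom flange (beyond web): 4.15 × 0.4, A = 1.66 in², y = 0.2 in, Ī = 0.02213333 in⁴.
By symmetry the centroid is at mid-height, ȳ = 3.4 in.
Transfer each piece to the horizontal axis through the centroid using Ī + A·d² with d = y − 3.4:
  web: d = 0 in → contributes +17.03173 in⁴
  top flange (beyond web): d = 3.2 in → contributes +17.02053 in⁴
  bottom flange (beyond web): d = -3.2 in → contributes +17.02053 in⁴
Total I = 51.0728 in⁴.

I_xx ≈ 51.073 in⁴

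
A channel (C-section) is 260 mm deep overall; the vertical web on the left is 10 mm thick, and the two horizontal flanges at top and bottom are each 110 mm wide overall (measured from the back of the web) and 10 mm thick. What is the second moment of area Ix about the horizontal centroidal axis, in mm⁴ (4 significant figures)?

Treat the section as a set of non-overlapping primitives; coordinates are from the bounding-box lower-left.
Web: 10 × 260, A = 2 600 mm², y = 130 mm, Ī = 14 646 667 mm⁴.
Top flange (beyond web): 100 × 10, A = 1 000 mm², y = 255 mm, Ī = 8333.33 mm⁴.
Bottom flange (beyond web): 100 × 10, A = 1 000 mm², y = 5 mm, Ī = 8333.33 mm⁴.
By symmetry the centroid is at mid-height, ȳ = 130 mm.
Transfer each piece to the horizontal centroidal axis using Ī + A·d² with d = y − 130:
  web: d = 0 mm → contributes +14 646 667 mm⁴
  top flange (beyond web): d = 125 mm → contributes +15 633 333 mm⁴
  bottom flange (beyond web): d = -125 mm → contributes +15 633 333 mm⁴
Total I = 45 913 333 mm⁴.

Ix ≈ 4.591 × 10⁷ mm⁴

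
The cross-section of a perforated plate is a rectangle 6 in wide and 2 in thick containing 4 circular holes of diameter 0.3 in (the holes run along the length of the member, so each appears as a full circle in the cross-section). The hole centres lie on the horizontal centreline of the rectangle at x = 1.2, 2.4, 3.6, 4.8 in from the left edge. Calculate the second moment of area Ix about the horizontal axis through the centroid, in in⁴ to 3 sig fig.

Ix ≈ 4.00 in⁴

Break the section into simple shapes (no overlaps), measuring from the bottom-left corner of the bounding box.
Plate: 6 × 2, A = 12 in², y = 1 in, Ī = 4 in⁴.
Hole 1 (subtracted): ⌀0.3, A = 0.070686 in², y = 1 in, Ī = 0.00039761 in⁴.
Hole 2 (subtracted): ⌀0.3, A = 0.070686 in², y = 1 in, Ī = 0.00039761 in⁴.
Hole 3 (subtracted): ⌀0.3, A = 0.070686 in², y = 1 in, Ī = 0.00039761 in⁴.
Hole 4 (subtracted): ⌀0.3, A = 0.070686 in², y = 1 in, Ī = 0.00039761 in⁴.
By symmetry the centroid is at mid-height, ȳ = 1 in.
All pieces are centred on the horizontal axis through the centroid, so I = ΣĪ (holes subtracted) = 3.9984 in⁴.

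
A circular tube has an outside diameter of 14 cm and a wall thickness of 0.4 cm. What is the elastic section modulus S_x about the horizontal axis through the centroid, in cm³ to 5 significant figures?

Break the section into simple shapes (no overlaps), measuring from the bottom-left corner of the bounding box.
Outer circle: ⌀14, A = 153.938 cm², y = 7 cm, Ī = 1885.741 cm⁴.
Bore (subtracted): ⌀13.2, A = 136.8478 cm², y = 7 cm, Ī = 1490.272 cm⁴.
By symmetry the centroid is at mid-height, ȳ = 7 cm.
All pieces are centred on the horizontal axis through the centroid, so I = ΣĪ (holes subtracted) = 395.4687 cm⁴.
Extreme fibre distance c = 7 cm; S = I/c = 56.49553 cm³.

S_x ≈ 56.496 cm³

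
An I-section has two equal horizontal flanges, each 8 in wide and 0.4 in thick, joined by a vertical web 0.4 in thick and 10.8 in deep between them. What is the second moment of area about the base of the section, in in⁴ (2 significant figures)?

I_base ≈ 600 in⁴

Break the section into simple shapes (no overlaps), measuring from the bottom-left corner of the bounding box.
Bottom flange: 8 × 0.4, A = 3.2 in², y = 0.2 in, Ī = 0.04267 in⁴.
Web: 0.4 × 10.8, A = 4.32 in², y = 5.8 in, Ī = 41.99 in⁴.
Top flange: 8 × 0.4, A = 3.2 in², y = 11.4 in, Ī = 0.04267 in⁴.
Transfer each piece to the base of the section using Ī + A·d² with d = y − 0:
  bottom flange: d = 0.2 in → contributes +0.1707 in⁴
  web: d = 5.8 in → contributes +187.3 in⁴
  top flange: d = 11.4 in → contributes +415.9 in⁴
Total I = 603.4 in⁴.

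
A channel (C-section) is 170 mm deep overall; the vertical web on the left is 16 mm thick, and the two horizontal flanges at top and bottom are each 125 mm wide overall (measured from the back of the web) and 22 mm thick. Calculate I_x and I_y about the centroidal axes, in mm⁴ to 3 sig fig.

I_x ≈ 3.30 × 10⁷ mm⁴, I_y ≈ 1.16 × 10⁷ mm⁴

Break the section into simple shapes (no overlaps), measuring from the bottom-left corner of the bounding box.
Web: 16 × 170, A = 2 720 mm², y = 85 mm, Ī = 6 550 667 mm⁴.
Top flange (beyond web): 109 × 22, A = 2 398 mm², y = 159 mm, Ī = 96 719 mm⁴.
Bottom flange (beyond web): 109 × 22, A = 2 398 mm², y = 11 mm, Ī = 96 719 mm⁴.
By symmetry the centroid is at mid-height, ȳ = 85 mm.
Transfer each piece to the centroidal x-axis using Ī + A·d² with d = y − 85:
  web: d = 0 mm → contributes +6 550 667 mm⁴
  top flange (beyond web): d = 74 mm → contributes +13 228 167 mm⁴
  bottom flange (beyond web): d = -74 mm → contributes +13 228 167 mm⁴
Total I = 33 007 001 mm⁴.
For the y-axis: x̄ = 47.882 mm.
Repeating about the centroidal y-axis gives I_y = 11 586 336 mm⁴.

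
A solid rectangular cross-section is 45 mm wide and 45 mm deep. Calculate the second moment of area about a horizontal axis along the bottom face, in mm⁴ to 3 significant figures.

I_base ≈ 1.37 × 10⁶ mm⁴

The section: 45 × 45, A = 2 025 mm², y = 22.5 mm, Ī = 341 719 mm⁴.
Transfer it to a horizontal axis along the bottom face using Ī + A·d² with d = y − 0:
  the section: d = 22.5 mm → contributes +1 366 875 mm⁴
Total I = 1 366 875 mm⁴.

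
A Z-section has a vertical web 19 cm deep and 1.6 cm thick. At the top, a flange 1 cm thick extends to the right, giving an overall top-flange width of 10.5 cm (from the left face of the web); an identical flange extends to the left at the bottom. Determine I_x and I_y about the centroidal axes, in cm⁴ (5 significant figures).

I_x ≈ 2357.8 cm⁴, I_y ≈ 614.59 cm⁴

Decompose the section into non-overlapping parts with the origin at the bottom-left of its bounding rectangle.
Web: 1.6 × 19, A = 30.4 cm², y = 9.5 cm, Ī = 914.5333 cm⁴.
Top flange (beyond web): 8.9 × 1, A = 8.9 cm², y = 18.5 cm, Ī = 0.7416667 cm⁴.
Bottom flange (beyond web): 8.9 × 1, A = 8.9 cm², y = 0.5 cm, Ī = 0.7416667 cm⁴.
Centroid: ȳ = ΣA·y / ΣA = 9.5 cm.
Transfer each piece to the centroidal x-axis using Ī + A·d² with d = y − 9.5:
  web: d = 0 cm → contributes +914.5333 cm⁴
  top flange (beyond web): d = 9 cm → contributes +721.6417 cm⁴
  bottom flange (beyond web): d = -9 cm → contributes +721.6417 cm⁴
Total I = 2357.817 cm⁴.
For the y-axis: x̄ = 9.7 cm.
Repeating about the centroidal y-axis gives I_y = 614.5927 cm⁴.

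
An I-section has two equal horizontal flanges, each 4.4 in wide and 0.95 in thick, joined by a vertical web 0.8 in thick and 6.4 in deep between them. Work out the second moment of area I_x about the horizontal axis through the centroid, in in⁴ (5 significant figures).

Decompose the section into non-overlapping parts with the origin at the bottom-left of its bounding rectangle.
Bottom flange: 4.4 × 0.95, A = 4.18 in², y = 0.475 in, Ī = 0.3143708 in⁴.
Web: 0.8 × 6.4, A = 5.12 in², y = 4.15 in, Ī = 17.47627 in⁴.
Top flange: 4.4 × 0.95, A = 4.18 in², y = 7.825 in, Ī = 0.3143708 in⁴.
By symmetry the centroid is at mid-height, ȳ = 4.15 in.
Transfer each piece to the horizontal axis through the centroid using Ī + A·d² with d = y − 4.15:
  bottom flange: d = -3.675 in → contributes +56.76788 in⁴
  web: d = 0 in → contributes +17.47627 in⁴
  top flange: d = 3.675 in → contributes +56.76788 in⁴
Total I = 131.012 in⁴.

I_x ≈ 131.01 in⁴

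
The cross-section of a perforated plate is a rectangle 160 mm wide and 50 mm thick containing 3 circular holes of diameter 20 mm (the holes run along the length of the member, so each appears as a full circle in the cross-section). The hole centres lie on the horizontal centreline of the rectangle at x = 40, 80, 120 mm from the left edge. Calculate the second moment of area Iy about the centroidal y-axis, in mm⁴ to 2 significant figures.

Decompose the section into non-overlapping parts with the origin at the bottom-left of its bounding rectangle.
Plate: 160 × 50, A = 8 000 mm², x = 80 mm, Ī = 17 066 667 mm⁴.
Hole 1 (subtracted): ⌀20, A = 314.2 mm², x = 40 mm, Ī = 7 854 mm⁴.
Hole 2 (subtracted): ⌀20, A = 314.2 mm², x = 80 mm, Ī = 7 854 mm⁴.
Hole 3 (subtracted): ⌀20, A = 314.2 mm², x = 120 mm, Ī = 7 854 mm⁴.
By symmetry the centroid is at mid-width, x̄ = 80 mm.
Transfer each piece to the centroidal y-axis using Ī + A·d² with d = x − 80:
  plate: d = 0 mm → contributes +17 066 667 mm⁴
  hole 1: d = -40 mm → contributes −510 509 mm⁴
  hole 2: d = 0 mm → contributes −7 854 mm⁴
  hole 3: d = 40 mm → contributes −510 509 mm⁴
Total I = 16 037 795 mm⁴.

Iy ≈ 1.6 × 10⁷ mm⁴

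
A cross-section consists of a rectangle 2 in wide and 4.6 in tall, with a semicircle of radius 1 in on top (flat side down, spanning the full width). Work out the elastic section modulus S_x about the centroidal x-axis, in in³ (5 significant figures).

S_x ≈ 9.0576 in³

Split into non-overlapping primitives; take the origin at the lower-left of the bounding box.
Rectangular body: 2 × 4.6, A = 9.2 in², y = 2.3 in, Ī = 16.22267 in⁴.
Semicircular cap: semicircle r = 1, A = 1.570796 in², y = 5.024413 in, Ī = 0.109757 in⁴.
Centroid: ȳ = ΣA·y / ΣA = 2.697324 in.
Transfer each piece to the centroidal x-axis using Ī + A·d² with d = y − 2.697324:
  rectangular body: d = -0.3973242 in → contributes +17.67504 in⁴
  semicircular cap: d = 2.327089 in → contributes +8.616158 in⁴
Total I = 26.2912 in⁴.
Extreme fibre distance c = 2.902676 in; S = I/c = 9.057573 in³.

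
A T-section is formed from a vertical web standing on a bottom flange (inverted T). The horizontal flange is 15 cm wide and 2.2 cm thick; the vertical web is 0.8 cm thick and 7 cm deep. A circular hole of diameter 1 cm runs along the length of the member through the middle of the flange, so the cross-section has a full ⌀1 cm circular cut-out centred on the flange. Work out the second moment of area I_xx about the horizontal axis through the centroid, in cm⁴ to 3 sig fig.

I_xx ≈ 137 cm⁴

Break the section into simple shapes (no overlaps), measuring from the bottom-left corner of the bounding box.
Flange: 15 × 2.2, A = 33 cm², y = 1.1 cm, Ī = 13.31 cm⁴.
Web: 0.8 × 7, A = 5.6 cm², y = 5.7 cm, Ī = 22.867 cm⁴.
Hole (subtracted): ⌀1, A = 0.7854 cm², y = 1.1 cm, Ī = 0.049087 cm⁴.
Centroid: ȳ = ΣA·y / ΣA = 1.7812 cm.
Transfer each piece to the horizontal axis through the centroid using Ī + A·d² with d = y − 1.7812:
  flange: d = -0.68122 cm → contributes +28.624 cm⁴
  web: d = 3.9188 cm → contributes +108.87 cm⁴
  hole: d = -0.68122 cm → contributes −0.41356 cm⁴
Total I = 137.08 cm⁴.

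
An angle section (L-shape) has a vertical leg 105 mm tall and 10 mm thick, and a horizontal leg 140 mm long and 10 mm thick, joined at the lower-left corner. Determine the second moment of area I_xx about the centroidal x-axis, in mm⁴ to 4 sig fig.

I_xx ≈ 2.286 × 10⁶ mm⁴

Treat the section as a set of non-overlapping primitives; coordinates are from the bounding-box lower-left.
Vertical leg: 10 × 105, A = 1 050 mm², y = 52.5 mm, Ī = 964 688 mm⁴.
Horizontal leg (remainder): 130 × 10, A = 1 300 mm², y = 5 mm, Ī = 10833.3 mm⁴.
Centroid: ȳ = ΣA·y / ΣA = 26.2234 mm.
Transfer each piece to the centroidal x-axis using Ī + A·d² with d = y − 26.2234:
  vertical leg: d = 26.2766 mm → contributes +1 689 670 mm⁴
  horizontal leg (remainder): d = -21.2234 mm → contributes +596 396 mm⁴
Total I = 2 286 066 mm⁴.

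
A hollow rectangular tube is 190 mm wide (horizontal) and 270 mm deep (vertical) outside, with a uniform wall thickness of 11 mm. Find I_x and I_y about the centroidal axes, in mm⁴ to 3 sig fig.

Decompose the section into non-overlapping parts with the origin at the bottom-left of its bounding rectangle.
Outer rectangle: 190 × 270, A = 51 300 mm², y = 135 mm, Ī = 311 647 500 mm⁴.
Inner void (subtracted): 168 × 248, A = 41 664 mm², y = 135 mm, Ī = 213 541 888 mm⁴.
By symmetry the centroid is at mid-height, ȳ = 135 mm.
All pieces are centred on the centroidal x-axis, so I = ΣĪ (holes subtracted) = 98 105 612 mm⁴.
Repeating about the centroidal y-axis gives I_y = 56 333 772 mm⁴.

I_x ≈ 9.81 × 10⁷ mm⁴, I_y ≈ 5.63 × 10⁷ mm⁴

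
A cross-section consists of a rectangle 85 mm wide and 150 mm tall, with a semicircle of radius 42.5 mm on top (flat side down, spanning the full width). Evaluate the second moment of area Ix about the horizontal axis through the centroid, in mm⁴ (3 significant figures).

Ix ≈ 4.44 × 10⁷ mm⁴

Decompose the section into non-overlapping parts with the origin at the bottom-left of its bounding rectangle.
Rectangular body: 85 × 150, A = 12 750 mm², y = 75 mm, Ī = 23 906 250 mm⁴.
Semicircular cap: semicircle r = 42.5, A = 2837.3 mm², y = 168.04 mm, Ī = 358 086 mm⁴.
Centroid: ȳ = ΣA·y / ΣA = 91.935 mm.
Transfer each piece to the horizontal axis through the centroid using Ī + A·d² with d = y − 91.935:
  rectangular body: d = -16.935 mm → contributes +27 562 899 mm⁴
  semicircular cap: d = 76.103 mm → contributes +16 790 285 mm⁴
Total I = 44 353 184 mm⁴.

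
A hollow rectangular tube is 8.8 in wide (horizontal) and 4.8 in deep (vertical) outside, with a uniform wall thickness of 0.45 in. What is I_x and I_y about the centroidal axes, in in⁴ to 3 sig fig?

Split into non-overlapping primitives; take the origin at the lower-left of the bounding box.
Outer rectangle: 8.8 × 4.8, A = 42.24 in², y = 2.4 in, Ī = 81.101 in⁴.
Inner void (subtracted): 7.9 × 3.9, A = 30.81 in², y = 2.4 in, Ī = 39.052 in⁴.
By symmetry the centroid is at mid-height, ȳ = 2.4 in.
All pieces are centred on the centroidal x-axis, so I = ΣĪ (holes subtracted) = 42.049 in⁴.
Repeating about the centroidal y-axis gives I_y = 112.35 in⁴.

I_x ≈ 42.0 in⁴, I_y ≈ 112 in⁴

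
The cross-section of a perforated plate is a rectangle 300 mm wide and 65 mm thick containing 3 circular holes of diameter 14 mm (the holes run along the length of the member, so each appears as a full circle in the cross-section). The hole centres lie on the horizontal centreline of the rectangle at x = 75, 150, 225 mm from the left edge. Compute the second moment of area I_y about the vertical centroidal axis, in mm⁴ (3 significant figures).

I_y ≈ 1.45 × 10⁸ mm⁴

Split into non-overlapping primitives; take the origin at the lower-left of the bounding box.
Plate: 300 × 65, A = 19 500 mm², x = 150 mm, Ī = 146 250 000 mm⁴.
Hole 1 (subtracted): ⌀14, A = 153.94 mm², x = 75 mm, Ī = 1885.7 mm⁴.
Hole 2 (subtracted): ⌀14, A = 153.94 mm², x = 150 mm, Ī = 1885.7 mm⁴.
Hole 3 (subtracted): ⌀14, A = 153.94 mm², x = 225 mm, Ī = 1885.7 mm⁴.
By symmetry the centroid is at mid-width, x̄ = 150 mm.
Transfer each piece to the vertical centroidal axis using Ī + A·d² with d = x − 150:
  plate: d = 0 mm → contributes +146 250 000 mm⁴
  hole 1: d = -75 mm → contributes −867 787 mm⁴
  hole 2: d = 0 mm → contributes −1885.7 mm⁴
  hole 3: d = 75 mm → contributes −867 787 mm⁴
Total I = 144 512 540 mm⁴.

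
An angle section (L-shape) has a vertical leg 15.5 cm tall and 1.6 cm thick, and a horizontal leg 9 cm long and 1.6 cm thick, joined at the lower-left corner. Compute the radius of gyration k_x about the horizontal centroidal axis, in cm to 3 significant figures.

k_x ≈ 4.92 cm

Treat the section as a set of non-overlapping primitives; coordinates are from the bounding-box lower-left.
Vertical leg: 1.6 × 15.5, A = 24.8 cm², y = 7.75 cm, Ī = 496.52 cm⁴.
Horizontal leg (remainder): 7.4 × 1.6, A = 11.84 cm², y = 0.8 cm, Ī = 2.5259 cm⁴.
Centroid: ȳ = ΣA·y / ΣA = 5.5041 cm.
Transfer each piece to the horizontal centroidal axis using Ī + A·d² with d = y − 5.5041:
  vertical leg: d = 2.2459 cm → contributes +621.6 cm⁴
  horizontal leg (remainder): d = -4.7041 cm → contributes +264.53 cm⁴
Total I = 886.14 cm⁴.
Radius of gyration: k = √(I/A) = √(886.14 / 36.64) = 4.9178 cm.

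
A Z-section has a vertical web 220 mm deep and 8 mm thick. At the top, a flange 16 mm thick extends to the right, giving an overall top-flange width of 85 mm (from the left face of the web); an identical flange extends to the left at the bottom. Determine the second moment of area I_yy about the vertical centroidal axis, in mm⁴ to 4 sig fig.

Decompose the section into non-overlapping parts with the origin at the bottom-left of its bounding rectangle.
Web: 8 × 220, A = 1 760 mm², x = 81 mm, Ī = 9386.67 mm⁴.
Top flange (beyond web): 77 × 16, A = 1 232 mm², x = 123.5 mm, Ī = 608 711 mm⁴.
Bottom flange (beyond web): 77 × 16, A = 1 232 mm², x = 38.5 mm, Ī = 608 711 mm⁴.
Centroid: x̄ = ΣA·x / ΣA = 81 mm.
Transfer each piece to the vertical centroidal axis using Ī + A·d² with d = x − 81:
  web: d = 0 mm → contributes +9386.67 mm⁴
  top flange (beyond web): d = 42.5 mm → contributes +2 834 011 mm⁴
  bottom flange (beyond web): d = -42.5 mm → contributes +2 834 011 mm⁴
Total I = 5 677 408 mm⁴.

I_yy ≈ 5.677 × 10⁶ mm⁴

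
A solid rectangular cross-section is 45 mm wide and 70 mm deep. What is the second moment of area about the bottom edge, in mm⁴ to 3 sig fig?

The section: 45 × 70, A = 3 150 mm², y = 35 mm, Ī = 1 286 250 mm⁴.
Transfer it to the base of the section using Ī + A·d² with d = y − 0:
  the section: d = 35 mm → contributes +5 145 000 mm⁴
Total I = 5 145 000 mm⁴.

I_base ≈ 5.15 × 10⁶ mm⁴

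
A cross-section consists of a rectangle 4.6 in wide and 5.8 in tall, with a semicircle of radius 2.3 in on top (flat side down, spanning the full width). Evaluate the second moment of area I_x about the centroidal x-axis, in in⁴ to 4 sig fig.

I_x ≈ 173.1 in⁴

Split into non-overlapping primitives; take the origin at the lower-left of the bounding box.
Rectangular body: 4.6 × 5.8, A = 26.68 in², y = 2.9 in, Ī = 74.7929 in⁴.
Semicircular cap: semicircle r = 2.3, A = 8.30951 in², y = 6.77615 in, Ī = 3.07145 in⁴.
Centroid: ȳ = ΣA·y / ΣA = 3.82053 in.
Transfer each piece to the centroidal x-axis using Ī + A·d² with d = y − 3.82053:
  rectangular body: d = -0.920531 in → contributes +97.4009 in⁴
  semicircular cap: d = 2.95562 in → contributes +75.6608 in⁴
Total I = 173.062 in⁴.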